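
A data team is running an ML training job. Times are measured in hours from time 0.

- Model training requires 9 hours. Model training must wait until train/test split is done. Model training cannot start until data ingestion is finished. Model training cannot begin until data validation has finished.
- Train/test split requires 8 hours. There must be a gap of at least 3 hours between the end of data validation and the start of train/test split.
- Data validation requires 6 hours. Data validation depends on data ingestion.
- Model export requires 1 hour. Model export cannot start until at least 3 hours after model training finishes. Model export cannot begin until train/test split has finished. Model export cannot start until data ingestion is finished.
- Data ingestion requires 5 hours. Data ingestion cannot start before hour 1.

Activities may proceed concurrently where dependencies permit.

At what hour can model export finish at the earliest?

36

Data ingestion waits on its own release at hour 1, so it starts at hour 1 and finishes at 1 + 5 = hour 6.
Data validation cannot begin until data ingestion (finishes hour 6). It runs from hour 6 to 6 + 6 = hour 12.
Train/test split waits on data validation (finishes hour 12, plus 3-hour gap → hour 15), so it starts at hour 15 and finishes at 15 + 8 = hour 23.
Model training cannot start until train/test split (finishes hour 23); data ingestion (finishes hour 6); data validation (finishes hour 12). The controlling bound is hour 23, so model training finishes at 23 + 9 = hour 32.
For model export: model training (finishes hour 32, plus 3-hour gap → hour 35); train/test split (finishes hour 23); data ingestion (finishes hour 6). Taking the maximum gives a start of hour 35, and it finishes at 35 + 1 = hour 36.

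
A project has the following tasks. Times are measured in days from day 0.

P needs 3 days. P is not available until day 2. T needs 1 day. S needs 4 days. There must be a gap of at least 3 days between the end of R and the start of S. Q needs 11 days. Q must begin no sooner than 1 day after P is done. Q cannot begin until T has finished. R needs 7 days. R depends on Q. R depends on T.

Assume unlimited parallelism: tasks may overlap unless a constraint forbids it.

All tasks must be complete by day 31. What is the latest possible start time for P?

S has no dependents, so it just needs to finish by day 31. Starting by 31 − 4 = day 27 achieves that.
R has to be done before S (must start by day 27, minus 3-day gap → day 24). That means finishing by day 24, i.e. starting by 24 − 7 = day 17.
Q feeds into R (must start by day 17); so Q must finish by day 17 and therefore start by day 6.
P feeds into Q (must start by day 6, minus 1-day gap → day 5); so P must finish by day 5 and therefore start by day 2.

2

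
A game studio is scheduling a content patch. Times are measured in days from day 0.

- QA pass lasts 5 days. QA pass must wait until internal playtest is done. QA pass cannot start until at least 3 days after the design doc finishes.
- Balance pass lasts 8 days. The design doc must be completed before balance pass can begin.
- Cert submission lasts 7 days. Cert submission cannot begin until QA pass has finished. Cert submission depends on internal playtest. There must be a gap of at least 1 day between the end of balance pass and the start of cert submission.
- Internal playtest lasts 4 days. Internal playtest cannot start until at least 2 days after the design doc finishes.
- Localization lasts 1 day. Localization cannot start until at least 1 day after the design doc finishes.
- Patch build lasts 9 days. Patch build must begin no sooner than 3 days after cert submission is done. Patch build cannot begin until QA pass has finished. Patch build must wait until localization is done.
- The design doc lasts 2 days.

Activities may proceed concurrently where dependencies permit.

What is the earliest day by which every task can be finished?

The design doc has no prerequisites, so it starts at day 0 and finishes at day 2.
Localization waits on the design doc (finishes day 2, plus 1-day gap → day 3), so it starts at day 3 and finishes at 3 + 1 = day 4.
Balance pass waits on the design doc (finishes day 2), so it starts at day 2 and finishes at 2 + 8 = day 10.
Internal playtest cannot begin until the design doc (finishes day 2, plus 2-day gap → day 4). It runs from day 4 to 4 + 4 = day 8.
QA pass has to wait for internal playtest (finishes day 8); the design doc (finishes day 2, plus 3-day gap → day 5). The latest of these is day 8, so QA pass runs day 8 to 8 + 5 = day 13.
Cert submission cannot start until QA pass (finishes day 13); internal playtest (finishes day 8); balance pass (finishes day 10, plus 1-day gap → day 11). The controlling bound is day 13, so cert submission finishes at 13 + 7 = day 20.
Patch build has to wait for cert submission (finishes day 20, plus 3-day gap → day 23); QA pass (finishes day 13); localization (finishes day 4). The latest of these is day 23, so patch build runs day 23 to 23 + 9 = day 32.
All tasks are finished once the last one completes. Finish times: The design doc at 2, Internal playtest at 8, Balance pass at 10, Localization at 4, QA pass at 13, Cert submission at 20, Patch build at 32. The latest is day 32.

32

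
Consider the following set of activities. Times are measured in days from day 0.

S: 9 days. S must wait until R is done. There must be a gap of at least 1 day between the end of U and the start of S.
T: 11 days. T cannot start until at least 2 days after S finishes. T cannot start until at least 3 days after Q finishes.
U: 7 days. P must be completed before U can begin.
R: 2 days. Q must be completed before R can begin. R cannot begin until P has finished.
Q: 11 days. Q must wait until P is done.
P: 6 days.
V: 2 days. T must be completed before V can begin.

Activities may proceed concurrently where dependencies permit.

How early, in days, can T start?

P can start immediately at day 0; it finishes at day 6.
U waits on P (finishes day 6), so it starts at day 6 and finishes at 6 + 7 = day 13.
Q cannot begin until P (finishes day 6). It runs from day 6 to 6 + 11 = day 17.
R cannot start until Q (finishes day 17); P (finishes day 6). The controlling bound is day 17, so R finishes at 17 + 2 = day 19.
S cannot start until R (finishes day 19); U (finishes day 13, plus 1-day gap → day 14). The controlling bound is day 19, so S finishes at 19 + 9 = day 28.
T waits on S (finishes day 28, plus 2-day gap → day 30); Q (finishes day 17, plus 3-day gap → day 20). The latest of these is day 30, which is the earliest T can start.

30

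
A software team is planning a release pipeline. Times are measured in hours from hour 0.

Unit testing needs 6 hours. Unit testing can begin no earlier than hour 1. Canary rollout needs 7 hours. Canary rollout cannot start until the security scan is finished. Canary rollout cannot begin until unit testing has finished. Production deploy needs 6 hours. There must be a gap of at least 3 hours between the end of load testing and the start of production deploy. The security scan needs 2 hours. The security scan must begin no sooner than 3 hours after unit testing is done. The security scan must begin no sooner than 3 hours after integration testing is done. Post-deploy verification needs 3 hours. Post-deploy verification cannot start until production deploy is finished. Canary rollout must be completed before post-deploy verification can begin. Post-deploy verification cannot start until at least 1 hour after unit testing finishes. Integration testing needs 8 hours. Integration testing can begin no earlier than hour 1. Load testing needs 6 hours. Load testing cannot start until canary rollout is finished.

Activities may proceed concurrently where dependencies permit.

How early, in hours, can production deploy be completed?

After its own release at hour 1, integration testing can start at hour 1 and finishes at hour 9.
Unit testing waits on its own release at hour 1, so it starts at hour 1 and finishes at 1 + 6 = hour 7.
The security scan cannot start until unit testing (finishes hour 7, plus 3-hour gap → hour 10); integration testing (finishes hour 9, plus 3-hour gap → hour 12). The controlling bound is hour 12, so the security scan finishes at 12 + 2 = hour 14.
Canary rollout cannot start until the security scan (finishes hour 14); unit testing (finishes hour 7). The controlling bound is hour 14, so canary rollout finishes at 14 + 7 = hour 21.
After canary rollout (finishes hour 21), load testing can start at hour 21 and finishes at hour 27.
Production deploy cannot begin until load testing (finishes hour 27, plus 3-hour gap → hour 30). It runs from hour 30 to 30 + 6 = hour 36.

36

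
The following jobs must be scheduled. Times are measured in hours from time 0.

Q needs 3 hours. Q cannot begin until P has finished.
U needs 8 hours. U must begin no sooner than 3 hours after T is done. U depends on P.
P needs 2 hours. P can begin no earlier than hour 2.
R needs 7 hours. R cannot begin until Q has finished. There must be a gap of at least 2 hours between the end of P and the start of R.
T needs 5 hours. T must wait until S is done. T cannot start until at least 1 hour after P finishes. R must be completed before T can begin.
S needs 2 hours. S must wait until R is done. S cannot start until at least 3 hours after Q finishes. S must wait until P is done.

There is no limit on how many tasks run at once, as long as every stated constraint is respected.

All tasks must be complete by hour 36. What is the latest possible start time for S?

To finish by hour 36, U (duration 8) must start no later than hour 28.
T must finish before U (must start by hour 28, minus 3-hour gap → hour 25). With a 5-hour duration, T must start by 25 − 5 = hour 20.
S must finish before T (must start by hour 20). With a 2-hour duration, S must start by 20 − 2 = hour 18.

18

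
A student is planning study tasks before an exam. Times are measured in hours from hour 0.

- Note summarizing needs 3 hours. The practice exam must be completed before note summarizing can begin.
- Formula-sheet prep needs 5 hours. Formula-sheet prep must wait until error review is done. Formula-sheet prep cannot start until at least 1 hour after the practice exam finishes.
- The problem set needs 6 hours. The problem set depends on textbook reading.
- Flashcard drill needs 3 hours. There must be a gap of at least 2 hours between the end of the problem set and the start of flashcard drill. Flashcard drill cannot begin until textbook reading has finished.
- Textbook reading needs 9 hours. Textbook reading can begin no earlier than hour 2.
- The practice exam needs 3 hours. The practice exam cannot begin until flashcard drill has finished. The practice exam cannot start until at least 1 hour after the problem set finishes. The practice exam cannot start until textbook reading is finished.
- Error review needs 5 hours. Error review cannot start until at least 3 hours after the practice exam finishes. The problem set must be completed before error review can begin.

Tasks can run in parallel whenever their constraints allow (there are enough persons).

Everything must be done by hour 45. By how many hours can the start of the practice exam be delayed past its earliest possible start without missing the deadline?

Textbook reading waits on its own release at hour 2, so it starts at hour 2 and finishes at 2 + 9 = hour 11.
The problem set waits on textbook reading (finishes hour 11), so it starts at hour 11 and finishes at 11 + 6 = hour 17.
Flashcard drill cannot start until the problem set (finishes hour 17, plus 2-hour gap → hour 19); textbook reading (finishes hour 11). The controlling bound is hour 19, so flashcard drill finishes at 19 + 3 = hour 22.
For the practice exam: flashcard drill (finishes hour 22); the problem set (finishes hour 17, plus 1-hour gap → hour 18); textbook reading (finishes hour 11). Taking the maximum gives a start of hour 22, and it finishes at 22 + 3 = hour 25.

Working backward from the deadline:
To finish by hour 45, formula-sheet prep (duration 5) must start no later than hour 40.
Error review feeds into formula-sheet prep (must start by hour 40); so error review must finish by hour 40 and therefore start by hour 35.
Note summarizing must finish by hour 45; it takes 3 hours, so it must start by 45 − 3 = hour 42.
The practice exam has several dependents: error review (must start by hour 35, minus 3-hour gap → hour 32); note summarizing (must start by hour 42); formula-sheet prep (must start by hour 40, minus 1-hour gap → hour 39). The earliest of those limits is hour 32, so the practice exam must start by 32 − 3 = hour 29.
So the practice exam can start as early as hour 22 and as late as hour 29, giving 29 − 22 = 7 hours of slack.

7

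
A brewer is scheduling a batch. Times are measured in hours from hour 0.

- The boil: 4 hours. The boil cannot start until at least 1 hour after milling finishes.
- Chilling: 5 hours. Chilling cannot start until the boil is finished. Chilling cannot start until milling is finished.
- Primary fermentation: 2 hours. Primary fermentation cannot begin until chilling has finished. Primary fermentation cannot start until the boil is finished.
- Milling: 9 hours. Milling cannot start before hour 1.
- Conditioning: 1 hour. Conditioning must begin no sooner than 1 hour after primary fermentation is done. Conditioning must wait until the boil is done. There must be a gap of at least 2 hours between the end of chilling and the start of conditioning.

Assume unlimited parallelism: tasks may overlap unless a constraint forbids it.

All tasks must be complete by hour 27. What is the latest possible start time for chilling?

18

Nothing follows conditioning; the deadline of hour 27 is its only limit. It must start by 27 − 1 = hour 26.
Since conditioning (must start by hour 26, minus 1-hour gap → hour 25) depends on it, primary fermentation must finish by hour 25. Backing off its 2-hour duration gives a latest start of hour 23.
Chilling must finish in time for primary fermentation (must start by hour 23); conditioning (must start by hour 26, minus 2-hour gap → hour 24). The tightest is hour 23, so chilling must start by 23 − 5 = hour 18.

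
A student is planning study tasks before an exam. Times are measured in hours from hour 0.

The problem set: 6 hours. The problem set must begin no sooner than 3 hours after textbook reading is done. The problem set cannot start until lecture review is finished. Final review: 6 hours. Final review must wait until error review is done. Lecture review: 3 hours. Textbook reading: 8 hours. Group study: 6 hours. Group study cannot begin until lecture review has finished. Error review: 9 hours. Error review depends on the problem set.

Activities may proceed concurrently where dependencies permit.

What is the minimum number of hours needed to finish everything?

Nothing blocks lecture review, so it runs from hour 0 to hour 3.
Group study cannot begin until lecture review (finishes hour 3). It runs from hour 3 to 3 + 6 = hour 9.
Textbook reading can start immediately at hour 0; it finishes at hour 8.
The problem set has to wait for textbook reading (finishes hour 8, plus 3-hour gap → hour 11); lecture review (finishes hour 3). The latest of these is hour 11, so the problem set runs hour 11 to 11 + 6 = hour 17.
After the problem set (finishes hour 17), error review can start at hour 17 and finishes at hour 26.
After error review (finishes hour 26), final review can start at hour 26 and finishes at hour 32.
All tasks are finished once the last one completes. Finish times: Textbook reading at 8, Lecture review at 3, The problem set at 17, Error review at 26, Group study at 9, Final review at 32. The latest is hour 32.

32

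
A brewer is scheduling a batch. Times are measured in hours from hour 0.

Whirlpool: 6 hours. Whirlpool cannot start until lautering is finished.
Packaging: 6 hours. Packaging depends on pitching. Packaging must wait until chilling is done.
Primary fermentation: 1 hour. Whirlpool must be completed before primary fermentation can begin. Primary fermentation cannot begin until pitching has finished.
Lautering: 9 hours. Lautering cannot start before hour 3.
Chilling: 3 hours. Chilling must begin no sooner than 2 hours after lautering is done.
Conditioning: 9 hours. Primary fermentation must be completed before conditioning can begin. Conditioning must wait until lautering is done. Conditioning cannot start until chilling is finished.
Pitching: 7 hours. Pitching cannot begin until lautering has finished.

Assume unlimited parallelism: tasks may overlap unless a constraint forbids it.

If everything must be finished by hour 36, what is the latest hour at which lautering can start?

To finish by hour 36, conditioning (duration 9) must start no later than hour 27.
Since conditioning (must start by hour 27) depends on it, primary fermentation must finish by hour 27. Backing off its 1-hour duration gives a latest start of hour 26.
Whirlpool must finish before primary fermentation (must start by hour 26). With a 6-hour duration, whirlpool must start by 26 − 6 = hour 20.
Nothing follows packaging; the deadline of hour 36 is its only limit. It must start by 36 − 6 = hour 30.
Chilling has several dependents: conditioning (must start by hour 27); packaging (must start by hour 30). The earliest of those limits is hour 27, so chilling must start by 27 − 3 = hour 24.
Pitching feeds primary fermentation (must start by hour 26); packaging (must start by hour 30). Taking the minimum, pitching must finish by hour 26 and start by 26 − 7 = hour 19.
Lautering must finish in time for whirlpool (must start by hour 20); chilling (must start by hour 24, minus 2-hour gap → hour 22); pitching (must start by hour 19); conditioning (must start by hour 27). The tightest is hour 19, so lautering must start by 19 − 9 = hour 10.

10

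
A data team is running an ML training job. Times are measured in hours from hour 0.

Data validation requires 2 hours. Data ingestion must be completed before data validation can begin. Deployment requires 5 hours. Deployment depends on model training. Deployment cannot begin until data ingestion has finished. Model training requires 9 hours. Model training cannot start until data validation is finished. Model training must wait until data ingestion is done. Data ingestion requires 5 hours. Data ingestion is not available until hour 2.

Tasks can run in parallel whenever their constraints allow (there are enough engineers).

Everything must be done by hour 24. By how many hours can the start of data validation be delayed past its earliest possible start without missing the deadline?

1

After its own release at hour 2, data ingestion can start at hour 2 and finishes at hour 7.
After data ingestion (finishes hour 7), data validation can start at hour 7 and finishes at hour 9.

Working backward from the deadline:
Nothing follows deployment; the deadline of hour 24 is its only limit. It must start by 24 − 5 = hour 19.
Model training feeds into deployment (must start by hour 19); so model training must finish by hour 19 and therefore start by hour 10.
Since model training (must start by hour 10) depends on it, data validation must finish by hour 10. Backing off its 2-hour duration gives a latest start of hour 8.
So data validation can start as early as hour 7 and as late as hour 8, giving 8 − 7 = 1 hour of slack.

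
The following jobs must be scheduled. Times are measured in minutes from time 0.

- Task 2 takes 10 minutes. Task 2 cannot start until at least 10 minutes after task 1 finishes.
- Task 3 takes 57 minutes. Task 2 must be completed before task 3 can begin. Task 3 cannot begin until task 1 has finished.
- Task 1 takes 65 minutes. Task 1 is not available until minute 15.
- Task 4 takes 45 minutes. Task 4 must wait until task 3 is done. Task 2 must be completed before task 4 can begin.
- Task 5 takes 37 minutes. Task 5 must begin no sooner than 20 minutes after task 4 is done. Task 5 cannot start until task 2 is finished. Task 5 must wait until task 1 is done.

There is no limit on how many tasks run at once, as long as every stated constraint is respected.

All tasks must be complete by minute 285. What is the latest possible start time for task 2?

116

Nothing follows task 5; the deadline of minute 285 is its only limit. It must start by 285 − 37 = minute 248.
Task 4 feeds into task 5 (must start by minute 248, minus 20-minute gap → minute 228); so task 4 must finish by minute 228 and therefore start by minute 183.
Since task 4 (must start by minute 183) depends on it, task 3 must finish by minute 183. Backing off its 57-minute duration gives a latest start of minute 126.
Task 2 feeds task 3 (must start by minute 126); task 4 (must start by minute 183); task 5 (must start by minute 248). Taking the minimum, task 2 must finish by minute 126 and start by 126 − 10 = minute 116.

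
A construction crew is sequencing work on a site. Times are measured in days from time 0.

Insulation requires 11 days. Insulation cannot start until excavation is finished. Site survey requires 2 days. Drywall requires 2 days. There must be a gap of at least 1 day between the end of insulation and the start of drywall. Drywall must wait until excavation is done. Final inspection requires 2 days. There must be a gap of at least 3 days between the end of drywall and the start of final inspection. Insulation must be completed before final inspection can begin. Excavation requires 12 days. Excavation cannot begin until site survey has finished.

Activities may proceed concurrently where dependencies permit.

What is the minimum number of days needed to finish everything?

33

Nothing blocks site survey, so it runs from day 0 to day 2.
After site survey (finishes day 2), excavation can start at day 2 and finishes at day 14.
Insulation cannot begin until excavation (finishes day 14). It runs from day 14 to 14 + 11 = day 25.
For drywall: insulation (finishes day 25, plus 1-day gap → day 26); excavation (finishes day 14). Taking the maximum gives a start of day 26, and it finishes at 26 + 2 = day 28.
Final inspection has to wait for drywall (finishes day 28, plus 3-day gap → day 31); insulation (finishes day 25). The latest of these is day 31, so final inspection runs day 31 to 31 + 2 = day 33.
All tasks are finished once the last one completes. Finish times: Site survey at 2, Excavation at 14, Insulation at 25, Drywall at 28, Final inspection at 33. The latest is day 33.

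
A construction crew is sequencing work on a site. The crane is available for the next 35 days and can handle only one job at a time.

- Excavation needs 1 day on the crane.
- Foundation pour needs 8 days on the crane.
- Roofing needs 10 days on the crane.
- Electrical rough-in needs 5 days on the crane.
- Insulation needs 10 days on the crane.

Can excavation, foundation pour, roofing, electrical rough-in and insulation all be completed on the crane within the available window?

Running back to back, the jobs need 1 + 8 + 10 + 5 + 10 = 34 days on the crane.
Since 34 ≤ 35, they fit within the window.

Yes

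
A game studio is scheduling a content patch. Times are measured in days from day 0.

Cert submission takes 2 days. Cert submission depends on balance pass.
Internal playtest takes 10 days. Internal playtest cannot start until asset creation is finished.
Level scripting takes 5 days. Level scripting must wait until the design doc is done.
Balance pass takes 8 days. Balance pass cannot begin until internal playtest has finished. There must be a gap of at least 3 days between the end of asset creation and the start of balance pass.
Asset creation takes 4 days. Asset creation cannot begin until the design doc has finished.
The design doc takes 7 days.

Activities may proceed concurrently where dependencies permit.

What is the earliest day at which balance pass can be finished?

The design doc can start immediately at day 0; it finishes at day 7.
Asset creation waits on the design doc (finishes day 7), so it starts at day 7 and finishes at 7 + 4 = day 11.
Internal playtest cannot begin until asset creation (finishes day 11). It runs from day 11 to 11 + 10 = day 21.
For balance pass: internal playtest (finishes day 21); asset creation (finishes day 11, plus 3-day gap → day 14). Taking the maximum gives a start of day 21, and it finishes at 21 + 8 = day 29.

29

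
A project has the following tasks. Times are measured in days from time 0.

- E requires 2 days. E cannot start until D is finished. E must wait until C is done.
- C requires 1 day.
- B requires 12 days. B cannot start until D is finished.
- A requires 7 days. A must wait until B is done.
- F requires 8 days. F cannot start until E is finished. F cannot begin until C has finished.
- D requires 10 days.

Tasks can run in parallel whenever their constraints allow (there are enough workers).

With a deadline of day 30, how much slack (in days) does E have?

Nothing blocks D, so it runs from day 0 to day 10.
C has no prerequisites, so it starts at day 0 and finishes at day 1.
E cannot start until D (finishes day 10); C (finishes day 1). The controlling bound is day 10, so E finishes at 10 + 2 = day 12.

Working backward from the deadline:
F has no dependents, so it just needs to finish by day 30. Starting by 30 − 8 = day 22 achieves that.
E has to be done before F (must start by day 22). That means finishing by day 22, i.e. starting by 22 − 2 = day 20.
So E can start as early as day 10 and as late as day 20, giving 20 − 10 = 10 days of slack.

10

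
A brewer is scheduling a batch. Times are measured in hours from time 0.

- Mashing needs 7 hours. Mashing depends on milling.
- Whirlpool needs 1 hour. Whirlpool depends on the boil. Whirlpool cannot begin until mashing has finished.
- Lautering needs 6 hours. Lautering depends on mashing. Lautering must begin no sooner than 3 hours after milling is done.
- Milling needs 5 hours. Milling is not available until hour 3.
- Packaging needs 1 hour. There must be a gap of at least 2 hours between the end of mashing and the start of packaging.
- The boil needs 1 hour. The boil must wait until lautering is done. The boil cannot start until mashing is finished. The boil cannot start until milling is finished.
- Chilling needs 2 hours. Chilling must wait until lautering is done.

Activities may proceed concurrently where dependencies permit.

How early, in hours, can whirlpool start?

Milling cannot begin until its own release at hour 3. It runs from hour 3 to 3 + 5 = hour 8.
After milling (finishes hour 8), mashing can start at hour 8 and finishes at hour 15.
For lautering: mashing (finishes hour 15); milling (finishes hour 8, plus 3-hour gap → hour 11). Taking the maximum gives a start of hour 15, and it finishes at 15 + 6 = hour 21.
The boil needs all of lautering (finishes hour 21); mashing (finishes hour 15); milling (finishes hour 8). That puts its earliest start at hour 21; it finishes at 21 + 1 = hour 22.
Whirlpool waits on the boil (finishes hour 22); mashing (finishes hour 15). The latest of these is hour 22, which is the earliest whirlpool can start.

22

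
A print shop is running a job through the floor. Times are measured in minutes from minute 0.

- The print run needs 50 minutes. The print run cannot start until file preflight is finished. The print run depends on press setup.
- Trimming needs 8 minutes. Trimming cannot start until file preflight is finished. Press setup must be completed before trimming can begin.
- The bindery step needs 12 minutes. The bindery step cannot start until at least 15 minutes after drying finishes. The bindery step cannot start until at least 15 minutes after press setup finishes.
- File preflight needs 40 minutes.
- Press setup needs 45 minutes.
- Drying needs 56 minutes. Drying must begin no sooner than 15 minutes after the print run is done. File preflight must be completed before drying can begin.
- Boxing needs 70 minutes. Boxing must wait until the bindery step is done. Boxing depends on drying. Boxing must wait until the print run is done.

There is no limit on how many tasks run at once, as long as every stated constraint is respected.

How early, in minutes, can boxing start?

Press setup can start immediately at minute 0; it finishes at minute 45.
File preflight has no prerequisites, so it starts at minute 0 and finishes at minute 40.
The print run cannot start until file preflight (finishes minute 40); press setup (finishes minute 45). The controlling bound is minute 45, so the print run finishes at 45 + 50 = minute 95.
Drying needs all of the print run (finishes minute 95, plus 15-minute gap → minute 110); file preflight (finishes minute 40). That puts its earliest start at minute 110; it finishes at 110 + 56 = minute 166.
The bindery step needs all of drying (finishes minute 166, plus 15-minute gap → minute 181); press setup (finishes minute 45, plus 15-minute gap → minute 60). That puts its earliest start at minute 181; it finishes at 181 + 12 = minute 193.
Boxing waits on the bindery step (finishes minute 193); drying (finishes minute 166); the print run (finishes minute 95). The latest of these is minute 193, which is the earliest boxing can start.

193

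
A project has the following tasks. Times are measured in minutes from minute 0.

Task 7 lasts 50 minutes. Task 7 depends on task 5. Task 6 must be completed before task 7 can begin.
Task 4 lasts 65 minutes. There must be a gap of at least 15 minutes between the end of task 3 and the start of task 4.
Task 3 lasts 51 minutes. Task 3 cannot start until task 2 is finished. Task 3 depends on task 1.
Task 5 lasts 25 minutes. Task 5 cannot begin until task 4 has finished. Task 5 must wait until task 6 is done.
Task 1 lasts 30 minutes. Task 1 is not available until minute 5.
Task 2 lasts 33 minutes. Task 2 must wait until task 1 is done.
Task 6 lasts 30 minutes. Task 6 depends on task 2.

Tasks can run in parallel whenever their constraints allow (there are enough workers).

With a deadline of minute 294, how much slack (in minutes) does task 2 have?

Task 1 waits on its own release at minute 5, so it starts at minute 5 and finishes at 5 + 30 = minute 35.
Task 2 waits on task 1 (finishes minute 35), so it starts at minute 35 and finishes at 35 + 33 = minute 68.

Working backward from the deadline:
Nothing follows task 7; the deadline of minute 294 is its only limit. It must start by 294 − 50 = minute 244.
Task 5 must finish before task 7 (must start by minute 244). With a 25-minute duration, task 5 must start by 244 − 25 = minute 219.
Since task 5 (must start by minute 219) depends on it, task 4 must finish by minute 219. Backing off its 65-minute duration gives a latest start of minute 154.
Task 3 must finish before task 4 (must start by minute 154, minus 15-minute gap → minute 139). With a 51-minute duration, task 3 must start by 139 − 51 = minute 88.
Task 6 must finish in time for task 5 (must start by minute 219); task 7 (must start by minute 244). The tightest is minute 219, so task 6 must start by 219 − 30 = minute 189.
Task 2 has several dependents: task 3 (must start by minute 88); task 6 (must start by minute 189). The earliest of those limits is minute 88, so task 2 must start by 88 − 33 = minute 55.
So task 2 can start as early as minute 35 and as late as minute 55, giving 55 − 35 = 20 minutes of slack.

20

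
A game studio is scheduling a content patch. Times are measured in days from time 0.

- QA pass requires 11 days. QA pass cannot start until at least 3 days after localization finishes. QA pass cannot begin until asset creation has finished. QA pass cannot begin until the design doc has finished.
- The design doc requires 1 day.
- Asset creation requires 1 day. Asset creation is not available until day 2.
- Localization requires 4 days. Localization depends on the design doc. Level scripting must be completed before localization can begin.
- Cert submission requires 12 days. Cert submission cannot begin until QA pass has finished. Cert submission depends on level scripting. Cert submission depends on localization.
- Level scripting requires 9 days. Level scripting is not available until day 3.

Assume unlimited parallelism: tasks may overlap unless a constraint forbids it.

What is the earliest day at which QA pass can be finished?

Level scripting waits on its own release at day 3, so it starts at day 3 and finishes at 3 + 9 = day 12.
Asset creation cannot begin until its own release at day 2. It runs from day 2 to 2 + 1 = day 3.
Nothing blocks the design doc, so it runs from day 0 to day 1.
For localization: the design doc (finishes day 1); level scripting (finishes day 12). Taking the maximum gives a start of day 12, and it finishes at 12 + 4 = day 16.
QA pass cannot start until localization (finishes day 16, plus 3-day gap → day 19); asset creation (finishes day 3); the design doc (finishes day 1). The controlling bound is day 19, so QA pass finishes at 19 + 11 = day 30.

30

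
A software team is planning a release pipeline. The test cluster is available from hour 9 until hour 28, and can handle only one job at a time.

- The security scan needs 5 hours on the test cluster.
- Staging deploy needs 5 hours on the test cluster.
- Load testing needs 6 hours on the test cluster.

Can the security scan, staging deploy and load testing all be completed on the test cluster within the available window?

The test cluster window is 28 − 9 = 19 hours.
Running back to back, the jobs need 5 + 5 + 6 = 16 hours on the test cluster.
Since 16 ≤ 19, they fit within the window.

Yes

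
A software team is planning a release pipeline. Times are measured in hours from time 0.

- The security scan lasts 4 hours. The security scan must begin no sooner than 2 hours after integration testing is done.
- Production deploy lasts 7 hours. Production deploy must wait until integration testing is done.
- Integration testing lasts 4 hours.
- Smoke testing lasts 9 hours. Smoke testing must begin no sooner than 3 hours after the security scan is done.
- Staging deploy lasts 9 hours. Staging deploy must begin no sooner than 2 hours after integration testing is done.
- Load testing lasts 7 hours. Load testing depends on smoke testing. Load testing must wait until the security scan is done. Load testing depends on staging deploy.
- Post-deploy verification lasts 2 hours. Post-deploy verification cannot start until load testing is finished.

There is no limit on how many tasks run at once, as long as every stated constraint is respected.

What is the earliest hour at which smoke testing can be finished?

Integration testing can start immediately at hour 0; it finishes at hour 4.
The security scan cannot begin until integration testing (finishes hour 4, plus 2-hour gap → hour 6). It runs from hour 6 to 6 + 4 = hour 10.
Smoke testing cannot begin until the security scan (finishes hour 10, plus 3-hour gap → hour 13). It runs from hour 13 to 13 + 9 = hour 22.

22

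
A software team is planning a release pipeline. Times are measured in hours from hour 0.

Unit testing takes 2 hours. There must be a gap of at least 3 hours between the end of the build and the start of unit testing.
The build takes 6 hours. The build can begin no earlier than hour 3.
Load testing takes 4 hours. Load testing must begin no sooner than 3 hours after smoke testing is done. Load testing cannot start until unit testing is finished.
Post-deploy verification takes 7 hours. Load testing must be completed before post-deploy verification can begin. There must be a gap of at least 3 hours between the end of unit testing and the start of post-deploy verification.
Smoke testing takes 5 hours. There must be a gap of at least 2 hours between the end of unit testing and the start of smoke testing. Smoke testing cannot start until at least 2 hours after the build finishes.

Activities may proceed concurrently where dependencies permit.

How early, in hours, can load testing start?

The build waits on its own release at hour 3, so it starts at hour 3 and finishes at 3 + 6 = hour 9.
Unit testing waits on the build (finishes hour 9, plus 3-hour gap → hour 12), so it starts at hour 12 and finishes at 12 + 2 = hour 14.
Smoke testing needs all of unit testing (finishes hour 14, plus 2-hour gap → hour 16); the build (finishes hour 9, plus 2-hour gap → hour 11). That puts its earliest start at hour 16; it finishes at 16 + 5 = hour 21.
Load testing waits on smoke testing (finishes hour 21, plus 3-hour gap → hour 24); unit testing (finishes hour 14). The latest of these is hour 24, which is the earliest load testing can start.

24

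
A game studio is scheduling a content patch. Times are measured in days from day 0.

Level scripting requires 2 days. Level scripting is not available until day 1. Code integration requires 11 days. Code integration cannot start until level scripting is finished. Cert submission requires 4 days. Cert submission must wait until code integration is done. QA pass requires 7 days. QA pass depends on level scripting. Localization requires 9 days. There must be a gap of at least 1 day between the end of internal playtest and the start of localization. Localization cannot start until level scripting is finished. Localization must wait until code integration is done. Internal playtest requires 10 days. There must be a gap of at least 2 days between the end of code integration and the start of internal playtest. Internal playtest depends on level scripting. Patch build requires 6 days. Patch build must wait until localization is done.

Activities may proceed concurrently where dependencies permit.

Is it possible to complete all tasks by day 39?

No

Level scripting waits on its own release at day 1, so it starts at day 1 and finishes at 1 + 2 = day 3.
QA pass waits on level scripting (finishes day 3), so it starts at day 3 and finishes at 3 + 7 = day 10.
After level scripting (finishes day 3), code integration can start at day 3 and finishes at day 14.
After code integration (finishes day 14), cert submission can start at day 14 and finishes at day 18.
Internal playtest cannot start until code integration (finishes day 14, plus 2-day gap → day 16); level scripting (finishes day 3). The controlling bound is day 16, so internal playtest finishes at 16 + 10 = day 26.
Localization needs all of internal playtest (finishes day 26, plus 1-day gap → day 27); level scripting (finishes day 3); code integration (finishes day 14). That puts its earliest start at day 27; it finishes at 27 + 9 = day 36.
Patch build cannot begin until localization (finishes day 36). It runs from day 36 to 36 + 6 = day 42.
The earliest everything can be done is day 42, which is after the deadline of 39, so it is not possible.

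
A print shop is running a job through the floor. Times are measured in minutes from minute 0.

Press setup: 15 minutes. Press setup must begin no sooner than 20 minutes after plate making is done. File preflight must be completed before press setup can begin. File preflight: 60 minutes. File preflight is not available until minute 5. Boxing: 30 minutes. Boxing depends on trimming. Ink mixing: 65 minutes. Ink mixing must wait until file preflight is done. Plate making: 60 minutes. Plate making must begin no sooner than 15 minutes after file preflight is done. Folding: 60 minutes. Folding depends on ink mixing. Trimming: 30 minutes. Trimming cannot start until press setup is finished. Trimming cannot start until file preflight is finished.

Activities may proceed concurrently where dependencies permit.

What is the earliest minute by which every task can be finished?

235

File preflight waits on its own release at minute 5, so it starts at minute 5 and finishes at 5 + 60 = minute 65.
Ink mixing waits on file preflight (finishes minute 65), so it starts at minute 65 and finishes at 65 + 65 = minute 130.
Folding waits on ink mixing (finishes minute 130), so it starts at minute 130 and finishes at 130 + 60 = minute 190.
Plate making cannot begin until file preflight (finishes minute 65, plus 15-minute gap → minute 80). It runs from minute 80 to 80 + 60 = minute 140.
Press setup cannot start until plate making (finishes minute 140, plus 20-minute gap → minute 160); file preflight (finishes minute 65). The controlling bound is minute 160, so press setup finishes at 160 + 15 = minute 175.
For trimming: press setup (finishes minute 175); file preflight (finishes minute 65). Taking the maximum gives a start of minute 175, and it finishes at 175 + 30 = minute 205.
Boxing waits on trimming (finishes minute 205), so it starts at minute 205 and finishes at 205 + 30 = minute 235.
All tasks are finished once the last one completes. Finish times: File preflight at 65, Plate making at 140, Ink mixing at 130, Press setup at 175, Trimming at 205, Folding at 190, Boxing at 235. The latest is minute 235.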